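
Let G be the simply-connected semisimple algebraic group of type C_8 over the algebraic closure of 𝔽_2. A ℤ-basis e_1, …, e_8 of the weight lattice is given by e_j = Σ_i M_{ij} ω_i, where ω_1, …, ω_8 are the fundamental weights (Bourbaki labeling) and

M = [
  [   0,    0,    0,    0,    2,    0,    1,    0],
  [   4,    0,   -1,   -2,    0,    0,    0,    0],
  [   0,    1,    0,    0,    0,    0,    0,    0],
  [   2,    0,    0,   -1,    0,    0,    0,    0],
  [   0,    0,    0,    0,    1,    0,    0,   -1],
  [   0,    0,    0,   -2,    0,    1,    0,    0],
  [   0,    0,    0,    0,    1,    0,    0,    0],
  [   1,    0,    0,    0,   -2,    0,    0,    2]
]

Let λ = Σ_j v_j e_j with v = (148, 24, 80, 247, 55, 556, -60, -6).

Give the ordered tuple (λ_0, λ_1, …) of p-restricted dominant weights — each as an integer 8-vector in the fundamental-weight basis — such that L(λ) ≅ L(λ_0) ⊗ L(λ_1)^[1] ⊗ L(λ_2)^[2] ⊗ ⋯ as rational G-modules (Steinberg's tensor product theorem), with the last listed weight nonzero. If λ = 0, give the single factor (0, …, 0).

Compute c_i = Σ_j M_{ij} v_j with v = (148, 24, 80, 247, 55, 556, -60, -6):
  c_1 = 0·148 + 0·24 + 0·80 + 0·247 + 2·55 + 0·556 + (1)·(-60) + (0)·(-6) = 50
  c_2 = 4·148 + 0·24 + (-1)·(80) + (-2)·(247) + 0·55 + 0·556 + (0)·(-60) + (0)·(-6) = 18
  c_3 = 0·148 + 1·24 + 0·80 + 0·247 + 0·55 + 0·556 + (0)·(-60) + (0)·(-6) = 24
  c_4 = 2·148 + 0·24 + 0·80 + (-1)·(247) + 0·55 + 0·556 + (0)·(-60) + (0)·(-6) = 49
  c_5 = 0·148 + 0·24 + 0·80 + 0·247 + 1·55 + 0·556 + (0)·(-60) + (-1)·(-6) = 61
  c_6 = 0·148 + 0·24 + 0·80 + (-2)·(247) + 0·55 + 1·556 + (0)·(-60) + (0)·(-6) = 62
  c_7 = 0·148 + 0·24 + 0·80 + 0·247 + 1·55 + 0·556 + (0)·(-60) + (0)·(-6) = 55
  c_8 = 1·148 + 0·24 + 0·80 + 0·247 + (-2)·(55) + 0·556 + (0)·(-60) + (2)·(-6) = 26
p = 2; digits c_i = Σ_j d_{ij}·2^j, 0 ≤ d_{ij} < 2:
  c_1 = 50 = 0·2^0 + 1·2^1 + 0·2^2 + 0·2^3 + 1·2^4 + 1·2^5
  c_2 = 18 = 0·2^0 + 1·2^1 + 0·2^2 + 0·2^3 + 1·2^4
  c_3 = 24 = 0·2^0 + 0·2^1 + 0·2^2 + 1·2^3 + 1·2^4
  c_4 = 49 = 1·2^0 + 0·2^1 + 0·2^2 + 0·2^3 + 1·2^4 + 1·2^5
  c_5 = 61 = 1·2^0 + 0·2^1 + 1·2^2 + 1·2^3 + 1·2^4 + 1·2^5
  c_6 = 62 = 0·2^0 + 1·2^1 + 1·2^2 + 1·2^3 + 1·2^4 + 1·2^5
  c_7 = 55 = 1·2^0 + 1·2^1 + 1·2^2 + 0·2^3 + 1·2^4 + 1·2^5
  c_8 = 26 = 0·2^0 + 1·2^1 + 0·2^2 + 1·2^3 + 1·2^4
p-restricted factor λ_0 = (0, 0, 0, 1, 1, 0, 1, 0)
p-restricted factor λ_1 = (1, 1, 0, 0, 0, 1, 1, 1)
p-restricted factor λ_2 = (0, 0, 0, 0, 1, 1, 1, 0)
p-restricted factor λ_3 = (0, 0, 1, 0, 1, 1, 0, 1)
p-restricted factor λ_4 = (1, 1, 1, 1, 1, 1, 1, 1)
p-restricted factor λ_5 = (1, 0, 0, 1, 1, 1, 1, 0)

((0, 0, 0, 1, 1, 0, 1, 0), (1, 1, 0, 0, 0, 1, 1, 1), (0, 0, 0, 0, 1, 1, 1, 0), (0, 0, 1, 0, 1, 1, 0, 1), (1, 1, 1, 1, 1, 1, 1, 1), (1, 0, 0, 1, 1, 1, 1, 0))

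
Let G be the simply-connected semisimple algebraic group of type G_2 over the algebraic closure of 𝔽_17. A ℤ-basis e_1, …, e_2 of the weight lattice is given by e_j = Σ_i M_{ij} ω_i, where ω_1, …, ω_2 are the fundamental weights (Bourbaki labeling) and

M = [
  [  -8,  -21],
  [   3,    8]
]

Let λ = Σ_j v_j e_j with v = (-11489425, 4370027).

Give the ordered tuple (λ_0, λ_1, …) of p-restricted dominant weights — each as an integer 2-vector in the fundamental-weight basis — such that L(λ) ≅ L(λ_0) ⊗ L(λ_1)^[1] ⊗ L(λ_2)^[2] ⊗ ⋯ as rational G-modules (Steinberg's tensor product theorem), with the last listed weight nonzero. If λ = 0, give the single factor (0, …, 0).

((10, 12), (2, 3), (8, 2), (12, 15), (1, 5))

Change of basis e → ω: c = M·v where v = (-11489425, 4370027):
  c_1 = -8*-11489425 + -21*4370027 = 144833
  c_2 = 3*-11489425 + 8*4370027 = 491941
Base-17 expansion of each c_i:
  c_1 = 144833 = 10·17^0 + 2·17^1 + 8·17^2 + 12·17^3 + 1·17^4
  c_2 = 491941 = 12·17^0 + 3·17^1 + 2·17^2 + 15·17^3 + 5·17^4
p-restricted factor λ_0 = (10, 12)
p-restricted factor λ_1 = (2, 3)
p-restricted factor λ_2 = (8, 2)
p-restricted factor λ_3 = (12, 15)
p-restricted factor λ_4 = (1, 5)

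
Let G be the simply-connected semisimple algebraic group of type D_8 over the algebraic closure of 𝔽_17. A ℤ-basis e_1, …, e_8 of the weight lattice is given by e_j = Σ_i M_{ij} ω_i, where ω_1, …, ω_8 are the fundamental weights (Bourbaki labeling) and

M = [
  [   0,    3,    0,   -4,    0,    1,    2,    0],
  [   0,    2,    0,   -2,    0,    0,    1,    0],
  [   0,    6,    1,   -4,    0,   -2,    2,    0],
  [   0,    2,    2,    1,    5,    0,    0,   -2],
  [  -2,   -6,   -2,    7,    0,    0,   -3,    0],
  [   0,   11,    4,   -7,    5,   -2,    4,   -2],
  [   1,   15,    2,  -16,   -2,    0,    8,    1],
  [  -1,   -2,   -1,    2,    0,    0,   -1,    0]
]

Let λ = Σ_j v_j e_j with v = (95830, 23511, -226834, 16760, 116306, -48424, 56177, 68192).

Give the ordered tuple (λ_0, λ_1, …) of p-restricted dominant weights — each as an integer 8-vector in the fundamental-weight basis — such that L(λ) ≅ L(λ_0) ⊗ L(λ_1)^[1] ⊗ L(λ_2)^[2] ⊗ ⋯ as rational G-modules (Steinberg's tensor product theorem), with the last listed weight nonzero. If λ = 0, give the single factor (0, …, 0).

((1, 13, 5, 10, 14, 4, 1, 6), (5, 1, 2, 3, 4, 5, 6, 3), (12, 3, 8, 4, 3, 2, 6, 8), (13, 14, 11, 11, 14, 0, 2, 12))

ω-coordinates c = M·v, v = (95830, 23511, -226834, 16760, 116306, -48424, 56177, 68192):
  c_1 = (0)·(95830) + (3)·(23511) + (0)·(-226834) + (-4)·(16760) + (0)·(116306) + (1)·(-48424) + (2)·(56177) + (0)·(68192) = 67423
  c_2 = (0)·(95830) + (2)·(23511) + (0)·(-226834) + (-2)·(16760) + (0)·(116306) + (0)·(-48424) + (1)·(56177) + (0)·(68192) = 69679
  c_3 = (0)·(95830) + (6)·(23511) + (1)·(-226834) + (-4)·(16760) + (0)·(116306) + (-2)·(-48424) + (2)·(56177) + (0)·(68192) = 56394
  c_4 = (0)·(95830) + (2)·(23511) + (2)·(-226834) + (1)·(16760) + (5)·(116306) + (0)·(-48424) + (0)·(56177) + (-2)·(68192) = 55260
  c_5 = (-2)·(95830) + (-6)·(23511) + (-2)·(-226834) + (7)·(16760) + (0)·(116306) + (0)·(-48424) + (-3)·(56177) + (0)·(68192) = 69731
  c_6 = (0)·(95830) + (11)·(23511) + (4)·(-226834) + (-7)·(16760) + (5)·(116306) + (-2)·(-48424) + (4)·(56177) + (-2)·(68192) = 667
  c_7 = (1)·(95830) + (15)·(23511) + (2)·(-226834) + (-16)·(16760) + (-2)·(116306) + (0)·(-48424) + (8)·(56177) + (1)·(68192) = 11663
  c_8 = (-1)·(95830) + (-2)·(23511) + (-1)·(-226834) + (2)·(16760) + (0)·(116306) + (0)·(-48424) + (-1)·(56177) + (0)·(68192) = 61325
Expand coordinatewise in base 17:
  c_1 = 67423 = 1·17^0 + 5·17^1 + 12·17^2 + 13·17^3
  c_2 = 69679 = 13·17^0 + 1·17^1 + 3·17^2 + 14·17^3
  c_3 = 56394 = 5·17^0 + 2·17^1 + 8·17^2 + 11·17^3
  c_4 = 55260 = 10·17^0 + 3·17^1 + 4·17^2 + 11·17^3
  c_5 = 69731 = 14·17^0 + 4·17^1 + 3·17^2 + 14·17^3
  c_6 = 667 = 4·17^0 + 5·17^1 + 2·17^2
  c_7 = 11663 = 1·17^0 + 6·17^1 + 6·17^2 + 2·17^3
  c_8 = 61325 = 6·17^0 + 3·17^1 + 8·17^2 + 12·17^3
p-restricted factor λ_0 = (1, 13, 5, 10, 14, 4, 1, 6)
p-restricted factor λ_1 = (5, 1, 2, 3, 4, 5, 6, 3)
p-restricted factor λ_2 = (12, 3, 8, 4, 3, 2, 6, 8)
p-restricted factor λ_3 = (13, 14, 11, 11, 14, 0, 2, 12)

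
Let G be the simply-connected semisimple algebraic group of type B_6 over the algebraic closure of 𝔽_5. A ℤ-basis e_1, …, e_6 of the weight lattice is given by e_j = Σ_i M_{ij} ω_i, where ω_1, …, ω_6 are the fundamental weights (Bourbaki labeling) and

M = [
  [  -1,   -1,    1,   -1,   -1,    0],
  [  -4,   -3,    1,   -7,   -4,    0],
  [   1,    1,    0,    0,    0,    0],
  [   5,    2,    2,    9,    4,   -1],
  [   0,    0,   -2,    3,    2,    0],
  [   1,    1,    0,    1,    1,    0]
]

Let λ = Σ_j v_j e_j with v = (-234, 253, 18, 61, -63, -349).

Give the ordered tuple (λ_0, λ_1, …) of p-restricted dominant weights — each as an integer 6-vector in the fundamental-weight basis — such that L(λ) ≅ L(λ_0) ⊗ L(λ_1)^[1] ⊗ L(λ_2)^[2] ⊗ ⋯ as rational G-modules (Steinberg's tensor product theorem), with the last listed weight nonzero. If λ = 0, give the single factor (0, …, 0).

((1, 0, 4, 3, 1, 2), (0, 4, 3, 3, 4, 3))

Compute c_i = Σ_j M_{ij} v_j with v = (-234, 253, 18, 61, -63, -349):
  c_1 = (-1)·(-234) + (-1)·(253) + 1·18 + (-1)·(61) + (-1)·(-63) + (0)·(-349) = 1
  c_2 = (-4)·(-234) + (-3)·(253) + 1·18 + (-7)·(61) + (-4)·(-63) + (0)·(-349) = 20
  c_3 = (1)·(-234) + 1·253 + 0·18 + 0·61 + (0)·(-63) + (0)·(-349) = 19
  c_4 = (5)·(-234) + 2·253 + 2·18 + 9·61 + (4)·(-63) + (-1)·(-349) = 18
  c_5 = (0)·(-234) + 0·253 + (-2)·(18) + 3·61 + (2)·(-63) + (0)·(-349) = 21
  c_6 = (1)·(-234) + 1·253 + 0·18 + 1·61 + (1)·(-63) + (0)·(-349) = 17
Expand coordinatewise in base 5:
  c_1 = 1 = 1·5^0
  c_2 = 20 = 0·5^0 + 4·5^1
  c_3 = 19 = 4·5^0 + 3·5^1
  c_4 = 18 = 3·5^0 + 3·5^1
  c_5 = 21 = 1·5^0 + 4·5^1
  c_6 = 17 = 2·5^0 + 3·5^1
p-restricted factor λ_0 = (1, 0, 4, 3, 1, 2)
p-restricted factor λ_1 = (0, 4, 3, 3, 4, 3)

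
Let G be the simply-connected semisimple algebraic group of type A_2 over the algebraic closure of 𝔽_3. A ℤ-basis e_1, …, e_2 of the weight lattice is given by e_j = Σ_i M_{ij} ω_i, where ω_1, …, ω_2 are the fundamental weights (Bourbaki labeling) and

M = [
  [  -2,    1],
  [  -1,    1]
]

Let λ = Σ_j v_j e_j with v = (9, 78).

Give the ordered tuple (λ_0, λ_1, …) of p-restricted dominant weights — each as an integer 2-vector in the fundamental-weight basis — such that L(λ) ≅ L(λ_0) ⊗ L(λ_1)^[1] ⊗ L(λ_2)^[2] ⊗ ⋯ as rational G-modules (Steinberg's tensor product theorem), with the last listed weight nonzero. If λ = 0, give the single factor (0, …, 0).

Change of basis e → ω: c = M·v where v = (9, 78):
  c_1 = (-2)·(9) + (1)·(78) = 60
  c_2 = (-1)·(9) + (1)·(78) = 69
Writing each c_i in base p = 3:
  c_1 = 60 = 0·3^0 + 2·3^1 + 0·3^2 + 2·3^3
  c_2 = 69 = 0·3^0 + 2·3^1 + 1·3^2 + 2·3^3
p-restricted factor λ_0 = (0, 0)
p-restricted factor λ_1 = (2, 2)
p-restricted factor λ_2 = (0, 1)
p-restricted factor λ_3 = (2, 2)

((0, 0), (2, 2), (0, 1), (2, 2))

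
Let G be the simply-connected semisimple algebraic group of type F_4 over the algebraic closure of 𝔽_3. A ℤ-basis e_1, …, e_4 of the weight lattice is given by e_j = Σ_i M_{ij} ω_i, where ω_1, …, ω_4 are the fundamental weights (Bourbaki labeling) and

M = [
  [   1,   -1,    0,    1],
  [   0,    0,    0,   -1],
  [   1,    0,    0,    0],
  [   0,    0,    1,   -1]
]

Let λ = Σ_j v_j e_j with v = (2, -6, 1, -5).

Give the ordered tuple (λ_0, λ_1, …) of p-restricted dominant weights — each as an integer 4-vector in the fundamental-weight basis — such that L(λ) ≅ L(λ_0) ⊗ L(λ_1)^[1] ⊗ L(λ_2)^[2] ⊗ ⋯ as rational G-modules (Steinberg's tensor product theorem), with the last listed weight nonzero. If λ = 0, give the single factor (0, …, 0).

In the fundamental-weight basis, λ has coordinates c = M·v (v = (2, -6, 1, -5)):
  c_1 = 1*2 + -1*-6 + 0*1 + 1*-5 = 3
  c_2 = 0*2 + 0*-6 + 0*1 + -1*-5 = 5
  c_3 = 1*2 + 0*-6 + 0*1 + 0*-5 = 2
  c_4 = 0*2 + 0*-6 + 1*1 + -1*-5 = 6
p = 3; digits c_i = Σ_j d_{ij}·3^j, 0 ≤ d_{ij} < 3:
  c_1 = 3 = 0·3^0 + 1·3^1
  c_2 = 5 = 2·3^0 + 1·3^1
  c_3 = 2 = 2·3^0
  c_4 = 6 = 0·3^0 + 2·3^1
λ_0 = (0, 2, 2, 0)
λ_1 = (1, 1, 0, 2)

((0, 2, 2, 0), (1, 1, 0, 2))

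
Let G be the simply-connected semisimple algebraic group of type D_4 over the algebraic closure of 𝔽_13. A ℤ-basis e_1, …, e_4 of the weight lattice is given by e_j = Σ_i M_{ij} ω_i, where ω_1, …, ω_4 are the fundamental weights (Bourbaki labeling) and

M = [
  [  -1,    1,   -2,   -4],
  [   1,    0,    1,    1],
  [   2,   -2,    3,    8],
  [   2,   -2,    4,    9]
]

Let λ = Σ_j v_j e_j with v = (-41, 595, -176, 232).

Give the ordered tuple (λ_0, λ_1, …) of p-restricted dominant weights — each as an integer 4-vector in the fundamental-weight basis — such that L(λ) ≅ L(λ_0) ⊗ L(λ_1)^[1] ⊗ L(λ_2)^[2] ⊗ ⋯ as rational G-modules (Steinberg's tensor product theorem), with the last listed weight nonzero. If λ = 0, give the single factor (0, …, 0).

ω-coordinates c = M·v, v = (-41, 595, -176, 232):
  c_1 = (-1)·(-41) + 1·595 + (-2)·(-176) + (-4)·(232) = 60
  c_2 = (1)·(-41) + 0·595 + (1)·(-176) + 1·232 = 15
  c_3 = (2)·(-41) + (-2)·(595) + (3)·(-176) + 8·232 = 56
  c_4 = (2)·(-41) + (-2)·(595) + (4)·(-176) + 9·232 = 112
Base-13 expansion of each c_i:
  c_1 = 60 = 8·13^0 + 4·13^1
  c_2 = 15 = 2·13^0 + 1·13^1
  c_3 = 56 = 4·13^0 + 4·13^1
  c_4 = 112 = 8·13^0 + 8·13^1
p-restricted factor λ_0 = (8, 2, 4, 8)
p-restricted factor λ_1 = (4, 1, 4, 8)

((8, 2, 4, 8), (4, 1, 4, 8))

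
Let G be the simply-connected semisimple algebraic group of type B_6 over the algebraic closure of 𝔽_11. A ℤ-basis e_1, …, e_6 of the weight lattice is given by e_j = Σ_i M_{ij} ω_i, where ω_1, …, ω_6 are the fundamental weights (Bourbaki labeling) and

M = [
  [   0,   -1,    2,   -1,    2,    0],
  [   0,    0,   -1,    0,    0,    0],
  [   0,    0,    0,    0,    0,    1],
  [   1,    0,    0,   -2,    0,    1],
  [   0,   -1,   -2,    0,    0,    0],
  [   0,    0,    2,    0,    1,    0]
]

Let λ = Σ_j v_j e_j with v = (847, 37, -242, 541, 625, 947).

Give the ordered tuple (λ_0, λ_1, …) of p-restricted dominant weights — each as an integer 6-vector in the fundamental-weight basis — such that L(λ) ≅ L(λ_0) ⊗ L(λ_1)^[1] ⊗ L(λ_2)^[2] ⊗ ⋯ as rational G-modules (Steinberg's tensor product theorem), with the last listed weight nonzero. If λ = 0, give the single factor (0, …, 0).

ω-coordinates c = M·v, v = (847, 37, -242, 541, 625, 947):
  c_1 = 0·847 + (-1)·(37) + (2)·(-242) + (-1)·(541) + 2·625 + 0·947 = 188
  c_2 = 0·847 + 0·37 + (-1)·(-242) + 0·541 + 0·625 + 0·947 = 242
  c_3 = 0·847 + 0·37 + (0)·(-242) + 0·541 + 0·625 + 1·947 = 947
  c_4 = 1·847 + 0·37 + (0)·(-242) + (-2)·(541) + 0·625 + 1·947 = 712
  c_5 = 0·847 + (-1)·(37) + (-2)·(-242) + 0·541 + 0·625 + 0·947 = 447
  c_6 = 0·847 + 0·37 + (2)·(-242) + 0·541 + 1·625 + 0·947 = 141
p = 11; digits c_i = Σ_j d_{ij}·11^j, 0 ≤ d_{ij} < 11:
  c_1 = 188 = 1·11^0 + 6·11^1 + 1·11^2
  c_2 = 242 = 0·11^0 + 0·11^1 + 2·11^2
  c_3 = 947 = 1·11^0 + 9·11^1 + 7·11^2
  c_4 = 712 = 8·11^0 + 9·11^1 + 5·11^2
  c_5 = 447 = 7·11^0 + 7·11^1 + 3·11^2
  c_6 = 141 = 9·11^0 + 1·11^1 + 1·11^2
Factor λ_0 = (1, 0, 1, 8, 7, 9)
Factor λ_1 = (6, 0, 9, 9, 7, 1)
Factor λ_2 = (1, 2, 7, 5, 3, 1)

((1, 0, 1, 8, 7, 9), (6, 0, 9, 9, 7, 1), (1, 2, 7, 5, 3, 1))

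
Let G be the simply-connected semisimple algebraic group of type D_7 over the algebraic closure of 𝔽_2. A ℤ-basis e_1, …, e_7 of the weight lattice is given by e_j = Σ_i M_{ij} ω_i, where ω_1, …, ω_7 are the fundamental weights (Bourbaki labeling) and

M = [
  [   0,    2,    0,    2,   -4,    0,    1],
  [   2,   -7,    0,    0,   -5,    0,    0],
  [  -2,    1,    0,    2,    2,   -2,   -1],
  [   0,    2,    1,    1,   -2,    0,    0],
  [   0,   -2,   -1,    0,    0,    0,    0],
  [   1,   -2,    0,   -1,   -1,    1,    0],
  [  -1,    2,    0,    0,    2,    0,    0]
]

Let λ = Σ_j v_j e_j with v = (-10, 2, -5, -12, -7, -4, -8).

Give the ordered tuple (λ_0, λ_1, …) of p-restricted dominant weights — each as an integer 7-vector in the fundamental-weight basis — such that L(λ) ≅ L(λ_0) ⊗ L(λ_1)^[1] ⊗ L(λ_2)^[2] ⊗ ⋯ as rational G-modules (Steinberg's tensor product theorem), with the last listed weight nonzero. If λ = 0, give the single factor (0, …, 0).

ω-coordinates c = M·v, v = (-10, 2, -5, -12, -7, -4, -8):
  c_1 = (0)·(-10) + (2)·(2) + (0)·(-5) + (2)·(-12) + (-4)·(-7) + (0)·(-4) + (1)·(-8) = 0
  c_2 = (2)·(-10) + (-7)·(2) + (0)·(-5) + (0)·(-12) + (-5)·(-7) + (0)·(-4) + (0)·(-8) = 1
  c_3 = (-2)·(-10) + (1)·(2) + (0)·(-5) + (2)·(-12) + (2)·(-7) + (-2)·(-4) + (-1)·(-8) = 0
  c_4 = (0)·(-10) + (2)·(2) + (1)·(-5) + (1)·(-12) + (-2)·(-7) + (0)·(-4) + (0)·(-8) = 1
  c_5 = (0)·(-10) + (-2)·(2) + (-1)·(-5) + (0)·(-12) + (0)·(-7) + (0)·(-4) + (0)·(-8) = 1
  c_6 = (1)·(-10) + (-2)·(2) + (0)·(-5) + (-1)·(-12) + (-1)·(-7) + (1)·(-4) + (0)·(-8) = 1
  c_7 = (-1)·(-10) + (2)·(2) + (0)·(-5) + (0)·(-12) + (2)·(-7) + (0)·(-4) + (0)·(-8) = 0
Expand coordinatewise in base 2:
  c_1 = 0
  c_2 = 1 = 1·2^0
  c_3 = 0
  c_4 = 1 = 1·2^0
  c_5 = 1 = 1·2^0
  c_6 = 1 = 1·2^0
  c_7 = 0
p-restricted factor λ_0 = (0, 1, 0, 1, 1, 1, 0)

((0, 1, 0, 1, 1, 1, 0),)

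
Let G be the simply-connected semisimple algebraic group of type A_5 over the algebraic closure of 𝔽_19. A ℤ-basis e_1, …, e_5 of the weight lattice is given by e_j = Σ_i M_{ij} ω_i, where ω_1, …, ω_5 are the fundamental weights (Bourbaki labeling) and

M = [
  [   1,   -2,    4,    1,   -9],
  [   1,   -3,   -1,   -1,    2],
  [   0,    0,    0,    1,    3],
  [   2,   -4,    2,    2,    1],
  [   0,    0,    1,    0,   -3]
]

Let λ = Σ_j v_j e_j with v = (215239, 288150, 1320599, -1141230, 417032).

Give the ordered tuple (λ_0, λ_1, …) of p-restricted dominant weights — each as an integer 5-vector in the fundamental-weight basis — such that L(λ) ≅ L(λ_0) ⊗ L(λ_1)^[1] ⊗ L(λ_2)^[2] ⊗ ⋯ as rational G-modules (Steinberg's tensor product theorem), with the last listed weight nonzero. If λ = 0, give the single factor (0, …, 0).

Converting to the ω-basis (c_i = row i of M dotted with v = (215239, 288150, 1320599, -1141230, 417032)):
  c_1 = (1)·(215239) + (-2)·(288150) + (4)·(1320599) + (1)·(-1141230) + (-9)·(417032) = 26817
  c_2 = (1)·(215239) + (-3)·(288150) + (-1)·(1320599) + (-1)·(-1141230) + (2)·(417032) = 5484
  c_3 = (0)·(215239) + (0)·(288150) + (0)·(1320599) + (1)·(-1141230) + (3)·(417032) = 109866
  c_4 = (2)·(215239) + (-4)·(288150) + (2)·(1320599) + (2)·(-1141230) + (1)·(417032) = 53648
  c_5 = (0)·(215239) + (0)·(288150) + (1)·(1320599) + (0)·(-1141230) + (-3)·(417032) = 69503
p = 19; digits c_i = Σ_j d_{ij}·19^j, 0 ≤ d_{ij} < 19:
  c_1 = 26817 = 8·19^0 + 5·19^1 + 17·19^2 + 3·19^3
  c_2 = 5484 = 12·19^0 + 3·19^1 + 15·19^2
  c_3 = 109866 = 8·19^0 + 6·19^1 + 0·19^2 + 16·19^3
  c_4 = 53648 = 11·19^0 + 11·19^1 + 15·19^2 + 7·19^3
  c_5 = 69503 = 1·19^0 + 10·19^1 + 2·19^2 + 10·19^3
p-restricted factor λ_0 = (8, 12, 8, 11, 1)
p-restricted factor λ_1 = (5, 3, 6, 11, 10)
p-restricted factor λ_2 = (17, 15, 0, 15, 2)
p-restricted factor λ_3 = (3, 0, 16, 7, 10)

((8, 12, 8, 11, 1), (5, 3, 6, 11, 10), (17, 15, 0, 15, 2), (3, 0, 16, 7, 10))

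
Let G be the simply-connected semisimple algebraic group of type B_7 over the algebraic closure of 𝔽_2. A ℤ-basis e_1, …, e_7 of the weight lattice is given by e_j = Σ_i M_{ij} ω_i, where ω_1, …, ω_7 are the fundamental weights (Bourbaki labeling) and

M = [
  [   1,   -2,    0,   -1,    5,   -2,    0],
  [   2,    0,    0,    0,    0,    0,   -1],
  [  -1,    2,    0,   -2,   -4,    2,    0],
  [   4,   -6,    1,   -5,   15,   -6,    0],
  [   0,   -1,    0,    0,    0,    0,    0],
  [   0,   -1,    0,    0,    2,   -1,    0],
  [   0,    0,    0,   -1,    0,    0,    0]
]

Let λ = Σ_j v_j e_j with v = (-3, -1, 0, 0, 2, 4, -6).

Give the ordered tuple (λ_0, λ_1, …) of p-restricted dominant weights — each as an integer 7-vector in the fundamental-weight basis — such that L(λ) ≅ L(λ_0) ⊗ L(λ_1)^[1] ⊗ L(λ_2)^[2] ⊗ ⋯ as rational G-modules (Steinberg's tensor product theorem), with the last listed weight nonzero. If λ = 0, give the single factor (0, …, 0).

((1, 0, 1, 0, 1, 1, 0),)

Compute c_i = Σ_j M_{ij} v_j with v = (-3, -1, 0, 0, 2, 4, -6):
  c_1 = 1*-3 + -2*-1 + 0*0 + -1*0 + 5*2 + -2*4 + 0*-6 = 1
  c_2 = 2*-3 + 0*-1 + 0*0 + 0*0 + 0*2 + 0*4 + -1*-6 = 0
  c_3 = -1*-3 + 2*-1 + 0*0 + -2*0 + -4*2 + 2*4 + 0*-6 = 1
  c_4 = 4*-3 + -6*-1 + 1*0 + -5*0 + 15*2 + -6*4 + 0*-6 = 0
  c_5 = 0*-3 + -1*-1 + 0*0 + 0*0 + 0*2 + 0*4 + 0*-6 = 1
  c_6 = 0*-3 + -1*-1 + 0*0 + 0*0 + 2*2 + -1*4 + 0*-6 = 1
  c_7 = 0*-3 + 0*-1 + 0*0 + -1*0 + 0*2 + 0*4 + 0*-6 = 0
Writing each c_i in base p = 2:
  c_1 = 1 = 1·2^0
  c_2 = 0
  c_3 = 1 = 1·2^0
  c_4 = 0
  c_5 = 1 = 1·2^0
  c_6 = 1 = 1·2^0
  c_7 = 0
Factor λ_0 = (1, 0, 1, 0, 1, 1, 0)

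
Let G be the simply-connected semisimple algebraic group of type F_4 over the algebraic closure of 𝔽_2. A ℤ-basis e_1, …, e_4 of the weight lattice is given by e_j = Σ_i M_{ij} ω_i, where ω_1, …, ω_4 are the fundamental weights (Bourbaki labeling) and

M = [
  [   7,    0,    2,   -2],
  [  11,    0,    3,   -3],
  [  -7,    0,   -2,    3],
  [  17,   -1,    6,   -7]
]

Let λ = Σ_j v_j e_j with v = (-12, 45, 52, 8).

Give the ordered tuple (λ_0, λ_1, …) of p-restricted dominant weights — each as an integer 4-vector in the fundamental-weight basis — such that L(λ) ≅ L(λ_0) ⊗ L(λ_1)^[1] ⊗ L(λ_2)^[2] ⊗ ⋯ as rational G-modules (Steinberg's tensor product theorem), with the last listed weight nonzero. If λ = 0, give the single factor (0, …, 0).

((0, 0, 0, 1), (0, 0, 0, 1), (1, 0, 1, 1))

Compute c_i = Σ_j M_{ij} v_j with v = (-12, 45, 52, 8):
  c_1 = (7)·(-12) + 0·45 + 2·52 + (-2)·(8) = 4
  c_2 = (11)·(-12) + 0·45 + 3·52 + (-3)·(8) = 0
  c_3 = (-7)·(-12) + 0·45 + (-2)·(52) + 3·8 = 4
  c_4 = (17)·(-12) + (-1)·(45) + 6·52 + (-7)·(8) = 7
Base-2 expansion of each c_i:
  c_1 = 4 = 0·2^0 + 0·2^1 + 1·2^2
  c_2 = 0
  c_3 = 4 = 0·2^0 + 0·2^1 + 1·2^2
  c_4 = 7 = 1·2^0 + 1·2^1 + 1·2^2
Factor λ_0 = (0, 0, 0, 1)
Factor λ_1 = (0, 0, 0, 1)
Factor λ_2 = (1, 0, 1, 1)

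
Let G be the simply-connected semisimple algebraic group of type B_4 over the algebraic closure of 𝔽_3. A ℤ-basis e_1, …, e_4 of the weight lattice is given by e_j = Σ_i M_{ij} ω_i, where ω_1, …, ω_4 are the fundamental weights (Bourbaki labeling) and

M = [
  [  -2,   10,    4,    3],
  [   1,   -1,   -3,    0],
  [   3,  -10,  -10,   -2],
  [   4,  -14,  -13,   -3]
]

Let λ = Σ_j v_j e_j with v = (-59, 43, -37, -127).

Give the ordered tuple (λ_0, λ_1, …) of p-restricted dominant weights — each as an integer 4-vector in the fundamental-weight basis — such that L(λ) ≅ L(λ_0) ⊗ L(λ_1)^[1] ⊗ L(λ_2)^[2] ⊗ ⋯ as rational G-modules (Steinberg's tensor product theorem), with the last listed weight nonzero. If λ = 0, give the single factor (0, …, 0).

((1, 0, 2, 0), (0, 0, 2, 2), (2, 1, 1, 2))

Change of basis e → ω: c = M·v where v = (-59, 43, -37, -127):
  c_1 = (-2)·(-59) + 10·43 + (4)·(-37) + (3)·(-127) = 19
  c_2 = (1)·(-59) + (-1)·(43) + (-3)·(-37) + (0)·(-127) = 9
  c_3 = (3)·(-59) + (-10)·(43) + (-10)·(-37) + (-2)·(-127) = 17
  c_4 = (4)·(-59) + (-14)·(43) + (-13)·(-37) + (-3)·(-127) = 24
Base-3 expansion of each c_i:
  c_1 = 19 = 1·3^0 + 0·3^1 + 2·3^2
  c_2 = 9 = 0·3^0 + 0·3^1 + 1·3^2
  c_3 = 17 = 2·3^0 + 2·3^1 + 1·3^2
  c_4 = 24 = 0·3^0 + 2·3^1 + 2·3^2
λ_0 = (1, 0, 2, 0)
λ_1 = (0, 0, 2, 2)
λ_2 = (2, 1, 1, 2)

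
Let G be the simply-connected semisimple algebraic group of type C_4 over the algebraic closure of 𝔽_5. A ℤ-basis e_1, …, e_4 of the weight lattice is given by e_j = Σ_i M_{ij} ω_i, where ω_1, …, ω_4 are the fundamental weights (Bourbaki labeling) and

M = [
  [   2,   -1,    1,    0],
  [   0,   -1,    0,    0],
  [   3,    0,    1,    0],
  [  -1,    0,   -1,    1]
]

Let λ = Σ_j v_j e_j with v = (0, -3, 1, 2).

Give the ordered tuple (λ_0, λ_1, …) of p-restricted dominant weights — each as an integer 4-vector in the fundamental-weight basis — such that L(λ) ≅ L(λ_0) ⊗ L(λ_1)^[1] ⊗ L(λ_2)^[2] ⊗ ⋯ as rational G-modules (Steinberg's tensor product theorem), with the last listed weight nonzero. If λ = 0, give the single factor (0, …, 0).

((4, 3, 1, 1),)

Compute c_i = Σ_j M_{ij} v_j with v = (0, -3, 1, 2):
  c_1 = 2·0 + (-1)·(-3) + 1·1 + 0·2 = 4
  c_2 = 0·0 + (-1)·(-3) + 0·1 + 0·2 = 3
  c_3 = 3·0 + (0)·(-3) + 1·1 + 0·2 = 1
  c_4 = (-1)·(0) + (0)·(-3) + (-1)·(1) + 1·2 = 1
p = 5; digits c_i = Σ_j d_{ij}·5^j, 0 ≤ d_{ij} < 5:
  c_1 = 4 = 4·5^0
  c_2 = 3 = 3·5^0
  c_3 = 1 = 1·5^0
  c_4 = 1 = 1·5^0
p-restricted factor λ_0 = (4, 3, 1, 1)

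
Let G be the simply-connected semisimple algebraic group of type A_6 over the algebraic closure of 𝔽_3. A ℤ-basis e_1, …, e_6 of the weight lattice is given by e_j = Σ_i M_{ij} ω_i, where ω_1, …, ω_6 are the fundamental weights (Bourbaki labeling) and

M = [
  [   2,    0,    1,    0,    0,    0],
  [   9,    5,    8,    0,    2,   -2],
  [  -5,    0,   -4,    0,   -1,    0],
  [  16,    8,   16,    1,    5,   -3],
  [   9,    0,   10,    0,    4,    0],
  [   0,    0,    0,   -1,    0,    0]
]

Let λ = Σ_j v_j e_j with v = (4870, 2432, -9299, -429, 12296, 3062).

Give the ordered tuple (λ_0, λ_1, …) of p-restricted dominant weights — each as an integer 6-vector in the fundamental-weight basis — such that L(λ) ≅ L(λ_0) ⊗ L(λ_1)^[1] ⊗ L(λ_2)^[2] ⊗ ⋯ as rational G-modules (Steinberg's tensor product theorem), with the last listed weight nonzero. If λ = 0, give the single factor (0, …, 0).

((0, 0, 1, 1, 0, 0), (0, 1, 0, 2, 2, 2), (1, 1, 1, 2, 2, 2), (1, 2, 2, 1, 0, 0), (2, 0, 0, 2, 0, 2), (1, 0, 2, 1, 0, 1))

ω-coordinates c = M·v, v = (4870, 2432, -9299, -429, 12296, 3062):
  c_1 = (2)·(4870) + (0)·(2432) + (1)·(-9299) + (0)·(-429) + (0)·(12296) + (0)·(3062) = 441
  c_2 = (9)·(4870) + (5)·(2432) + (8)·(-9299) + (0)·(-429) + (2)·(12296) + (-2)·(3062) = 66
  c_3 = (-5)·(4870) + (0)·(2432) + (-4)·(-9299) + (0)·(-429) + (-1)·(12296) + (0)·(3062) = 550
  c_4 = (16)·(4870) + (8)·(2432) + (16)·(-9299) + (1)·(-429) + (5)·(12296) + (-3)·(3062) = 457
  c_5 = (9)·(4870) + (0)·(2432) + (10)·(-9299) + (0)·(-429) + (4)·(12296) + (0)·(3062) = 24
  c_6 = (0)·(4870) + (0)·(2432) + (0)·(-9299) + (-1)·(-429) + (0)·(12296) + (0)·(3062) = 429
Writing each c_i in base p = 3:
  c_1 = 441 = 0·3^0 + 0·3^1 + 1·3^2 + 1·3^3 + 2·3^4 + 1·3^5
  c_2 = 66 = 0·3^0 + 1·3^1 + 1·3^2 + 2·3^3
  c_3 = 550 = 1·3^0 + 0·3^1 + 1·3^2 + 2·3^3 + 0·3^4 + 2·3^5
  c_4 = 457 = 1·3^0 + 2·3^1 + 2·3^2 + 1·3^3 + 2·3^4 + 1·3^5
  c_5 = 24 = 0·3^0 + 2·3^1 + 2·3^2
  c_6 = 429 = 0·3^0 + 2·3^1 + 2·3^2 + 0·3^3 + 2·3^4 + 1·3^5
λ_0 = (0, 0, 1, 1, 0, 0)
λ_1 = (0, 1, 0, 2, 2, 2)
λ_2 = (1, 1, 1, 2, 2, 2)
λ_3 = (1, 2, 2, 1, 0, 0)
λ_4 = (2, 0, 0, 2, 0, 2)
λ_5 = (1, 0, 2, 1, 0, 1)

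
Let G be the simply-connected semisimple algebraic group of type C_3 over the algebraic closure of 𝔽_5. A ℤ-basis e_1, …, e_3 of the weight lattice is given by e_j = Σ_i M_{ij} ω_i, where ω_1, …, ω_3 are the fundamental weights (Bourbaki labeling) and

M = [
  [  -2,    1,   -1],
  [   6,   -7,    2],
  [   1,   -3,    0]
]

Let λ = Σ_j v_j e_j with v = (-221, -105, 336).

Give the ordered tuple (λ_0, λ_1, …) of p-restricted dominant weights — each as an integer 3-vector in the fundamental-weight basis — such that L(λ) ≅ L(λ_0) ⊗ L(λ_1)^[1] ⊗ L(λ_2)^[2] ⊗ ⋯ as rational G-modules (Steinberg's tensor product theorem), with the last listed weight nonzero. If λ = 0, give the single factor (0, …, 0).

((1, 1, 4), (0, 1, 3), (0, 3, 3))

Compute c_i = Σ_j M_{ij} v_j with v = (-221, -105, 336):
  c_1 = (-2)·(-221) + (1)·(-105) + (-1)·(336) = 1
  c_2 = (6)·(-221) + (-7)·(-105) + (2)·(336) = 81
  c_3 = (1)·(-221) + (-3)·(-105) + (0)·(336) = 94
Expand coordinatewise in base 5:
  c_1 = 1 = 1·5^0
  c_2 = 81 = 1·5^0 + 1·5^1 + 3·5^2
  c_3 = 94 = 4·5^0 + 3·5^1 + 3·5^2
p-restricted factor λ_0 = (1, 1, 4)
p-restricted factor λ_1 = (0, 1, 3)
p-restricted factor λ_2 = (0, 3, 3)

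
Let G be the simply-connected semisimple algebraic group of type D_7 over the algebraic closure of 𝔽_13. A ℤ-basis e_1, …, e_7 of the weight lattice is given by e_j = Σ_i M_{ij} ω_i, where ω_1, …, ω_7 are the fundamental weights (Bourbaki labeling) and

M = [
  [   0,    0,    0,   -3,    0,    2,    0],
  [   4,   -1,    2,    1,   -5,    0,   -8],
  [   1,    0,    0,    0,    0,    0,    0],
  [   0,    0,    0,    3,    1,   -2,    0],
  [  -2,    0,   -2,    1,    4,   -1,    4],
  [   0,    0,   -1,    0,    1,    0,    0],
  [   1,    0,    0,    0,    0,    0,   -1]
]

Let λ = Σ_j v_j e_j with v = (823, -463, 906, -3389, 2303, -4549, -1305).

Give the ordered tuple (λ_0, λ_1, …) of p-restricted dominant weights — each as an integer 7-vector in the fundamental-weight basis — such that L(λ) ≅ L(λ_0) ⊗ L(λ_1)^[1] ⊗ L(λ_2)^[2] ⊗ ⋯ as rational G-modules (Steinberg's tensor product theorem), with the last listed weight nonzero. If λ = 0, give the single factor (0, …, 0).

ω-coordinates c = M·v, v = (823, -463, 906, -3389, 2303, -4549, -1305):
  c_1 = 0*823 + 0*-463 + 0*906 + -3*-3389 + 0*2303 + 2*-4549 + 0*-1305 = 1069
  c_2 = 4*823 + -1*-463 + 2*906 + 1*-3389 + -5*2303 + 0*-4549 + -8*-1305 = 1103
  c_3 = 1*823 + 0*-463 + 0*906 + 0*-3389 + 0*2303 + 0*-4549 + 0*-1305 = 823
  c_4 = 0*823 + 0*-463 + 0*906 + 3*-3389 + 1*2303 + -2*-4549 + 0*-1305 = 1234
  c_5 = -2*823 + 0*-463 + -2*906 + 1*-3389 + 4*2303 + -1*-4549 + 4*-1305 = 1694
  c_6 = 0*823 + 0*-463 + -1*906 + 0*-3389 + 1*2303 + 0*-4549 + 0*-1305 = 1397
  c_7 = 1*823 + 0*-463 + 0*906 + 0*-3389 + 0*2303 + 0*-4549 + -1*-1305 = 2128
p = 13; digits c_i = Σ_j d_{ij}·13^j, 0 ≤ d_{ij} < 13:
  c_1 = 1069 = 3·13^0 + 4·13^1 + 6·13^2
  c_2 = 1103 = 11·13^0 + 6·13^1 + 6·13^2
  c_3 = 823 = 4·13^0 + 11·13^1 + 4·13^2
  c_4 = 1234 = 12·13^0 + 3·13^1 + 7·13^2
  c_5 = 1694 = 4·13^0 + 0·13^1 + 10·13^2
  c_6 = 1397 = 6·13^0 + 3·13^1 + 8·13^2
  c_7 = 2128 = 9·13^0 + 7·13^1 + 12·13^2
Factor λ_0 = (3, 11, 4, 12, 4, 6, 9)
Factor λ_1 = (4, 6, 11, 3, 0, 3, 7)
Factor λ_2 = (6, 6, 4, 7, 10, 8, 12)

((3, 11, 4, 12, 4, 6, 9), (4, 6, 11, 3, 0, 3, 7), (6, 6, 4, 7, 10, 8, 12))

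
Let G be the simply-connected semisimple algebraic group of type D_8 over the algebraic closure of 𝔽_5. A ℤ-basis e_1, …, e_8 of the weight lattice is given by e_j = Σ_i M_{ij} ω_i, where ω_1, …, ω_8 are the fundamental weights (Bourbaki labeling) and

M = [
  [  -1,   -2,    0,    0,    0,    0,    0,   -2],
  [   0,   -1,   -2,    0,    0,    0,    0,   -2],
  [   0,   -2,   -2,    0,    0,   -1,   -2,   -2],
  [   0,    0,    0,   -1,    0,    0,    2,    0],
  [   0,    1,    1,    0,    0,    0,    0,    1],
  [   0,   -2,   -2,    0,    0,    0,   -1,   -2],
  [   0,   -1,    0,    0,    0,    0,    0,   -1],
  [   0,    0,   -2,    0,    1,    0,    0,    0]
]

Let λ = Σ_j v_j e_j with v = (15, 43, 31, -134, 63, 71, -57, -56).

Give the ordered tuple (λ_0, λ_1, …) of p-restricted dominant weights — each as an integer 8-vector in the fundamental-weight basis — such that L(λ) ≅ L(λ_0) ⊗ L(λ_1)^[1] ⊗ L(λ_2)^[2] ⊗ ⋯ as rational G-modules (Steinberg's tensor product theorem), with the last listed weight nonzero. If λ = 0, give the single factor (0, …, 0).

Compute c_i = Σ_j M_{ij} v_j with v = (15, 43, 31, -134, 63, 71, -57, -56):
  c_1 = (-1)·(15) + (-2)·(43) + 0·31 + (0)·(-134) + 0·63 + 0·71 + (0)·(-57) + (-2)·(-56) = 11
  c_2 = 0·15 + (-1)·(43) + (-2)·(31) + (0)·(-134) + 0·63 + 0·71 + (0)·(-57) + (-2)·(-56) = 7
  c_3 = 0·15 + (-2)·(43) + (-2)·(31) + (0)·(-134) + 0·63 + (-1)·(71) + (-2)·(-57) + (-2)·(-56) = 7
  c_4 = 0·15 + 0·43 + 0·31 + (-1)·(-134) + 0·63 + 0·71 + (2)·(-57) + (0)·(-56) = 20
  c_5 = 0·15 + 1·43 + 1·31 + (0)·(-134) + 0·63 + 0·71 + (0)·(-57) + (1)·(-56) = 18
  c_6 = 0·15 + (-2)·(43) + (-2)·(31) + (0)·(-134) + 0·63 + 0·71 + (-1)·(-57) + (-2)·(-56) = 21
  c_7 = 0·15 + (-1)·(43) + 0·31 + (0)·(-134) + 0·63 + 0·71 + (0)·(-57) + (-1)·(-56) = 13
  c_8 = 0·15 + 0·43 + (-2)·(31) + (0)·(-134) + 1·63 + 0·71 + (0)·(-57) + (0)·(-56) = 1
Base-5 expansion of each c_i:
  c_1 = 11 = 1·5^0 + 2·5^1
  c_2 = 7 = 2·5^0 + 1·5^1
  c_3 = 7 = 2·5^0 + 1·5^1
  c_4 = 20 = 0·5^0 + 4·5^1
  c_5 = 18 = 3·5^0 + 3·5^1
  c_6 = 21 = 1·5^0 + 4·5^1
  c_7 = 13 = 3·5^0 + 2·5^1
  c_8 = 1 = 1·5^0
λ_0 = (1, 2, 2, 0, 3, 1, 3, 1)
λ_1 = (2, 1, 1, 4, 3, 4, 2, 0)

((1, 2, 2, 0, 3, 1, 3, 1), (2, 1, 1, 4, 3, 4, 2, 0))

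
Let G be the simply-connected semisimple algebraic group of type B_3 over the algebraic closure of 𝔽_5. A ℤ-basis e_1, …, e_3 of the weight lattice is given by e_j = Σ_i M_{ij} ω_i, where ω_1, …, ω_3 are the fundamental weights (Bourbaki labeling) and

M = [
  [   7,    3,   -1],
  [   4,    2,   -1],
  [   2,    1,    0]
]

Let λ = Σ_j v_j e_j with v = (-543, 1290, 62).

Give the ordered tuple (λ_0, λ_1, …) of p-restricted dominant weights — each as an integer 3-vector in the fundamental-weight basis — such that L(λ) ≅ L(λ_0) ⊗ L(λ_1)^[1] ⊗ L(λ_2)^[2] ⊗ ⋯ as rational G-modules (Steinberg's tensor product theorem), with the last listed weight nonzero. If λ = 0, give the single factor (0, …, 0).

((2, 1, 4), (1, 4, 0), (0, 3, 3), (0, 2, 1))

Compute c_i = Σ_j M_{ij} v_j with v = (-543, 1290, 62):
  c_1 = 7*-543 + 3*1290 + -1*62 = 7
  c_2 = 4*-543 + 2*1290 + -1*62 = 346
  c_3 = 2*-543 + 1*1290 + 0*62 = 204
Base-5 expansion of each c_i:
  c_1 = 7 = 2·5^0 + 1·5^1
  c_2 = 346 = 1·5^0 + 4·5^1 + 3·5^2 + 2·5^3
  c_3 = 204 = 4·5^0 + 0·5^1 + 3·5^2 + 1·5^3
p-restricted factor λ_0 = (2, 1, 4)
p-restricted factor λ_1 = (1, 4, 0)
p-restricted factor λ_2 = (0, 3, 3)
p-restricted factor λ_3 = (0, 2, 1)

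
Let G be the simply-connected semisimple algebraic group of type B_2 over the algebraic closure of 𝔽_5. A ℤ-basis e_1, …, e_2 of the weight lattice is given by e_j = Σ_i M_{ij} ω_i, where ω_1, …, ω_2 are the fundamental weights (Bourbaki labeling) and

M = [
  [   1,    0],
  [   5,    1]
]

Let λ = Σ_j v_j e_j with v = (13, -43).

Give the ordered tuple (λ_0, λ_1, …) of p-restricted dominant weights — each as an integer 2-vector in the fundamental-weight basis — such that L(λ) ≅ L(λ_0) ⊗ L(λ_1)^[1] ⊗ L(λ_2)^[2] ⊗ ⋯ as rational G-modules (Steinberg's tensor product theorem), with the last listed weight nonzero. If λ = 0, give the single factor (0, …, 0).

Compute c_i = Σ_j M_{ij} v_j with v = (13, -43):
  c_1 = 1*13 + 0*-43 = 13
  c_2 = 5*13 + 1*-43 = 22
Writing each c_i in base p = 5:
  c_1 = 13 = 3·5^0 + 2·5^1
  c_2 = 22 = 2·5^0 + 4·5^1
p-restricted factor λ_0 = (3, 2)
p-restricted factor λ_1 = (2, 4)

((3, 2), (2, 4))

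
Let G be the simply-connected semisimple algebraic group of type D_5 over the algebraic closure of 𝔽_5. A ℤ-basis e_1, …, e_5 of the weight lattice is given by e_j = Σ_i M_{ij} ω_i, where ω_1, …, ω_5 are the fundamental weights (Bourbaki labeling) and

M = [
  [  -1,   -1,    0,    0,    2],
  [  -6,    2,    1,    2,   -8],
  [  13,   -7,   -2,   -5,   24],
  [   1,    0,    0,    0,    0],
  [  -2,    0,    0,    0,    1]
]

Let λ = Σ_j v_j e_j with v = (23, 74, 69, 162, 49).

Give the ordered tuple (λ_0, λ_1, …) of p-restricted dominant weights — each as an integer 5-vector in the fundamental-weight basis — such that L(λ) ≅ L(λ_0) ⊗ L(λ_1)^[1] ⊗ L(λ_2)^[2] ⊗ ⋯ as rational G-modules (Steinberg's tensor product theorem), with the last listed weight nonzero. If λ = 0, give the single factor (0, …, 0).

((1, 1, 4, 3, 3), (0, 2, 1, 4, 0))

Converting to the ω-basis (c_i = row i of M dotted with v = (23, 74, 69, 162, 49)):
  c_1 = -1*23 + -1*74 + 0*69 + 0*162 + 2*49 = 1
  c_2 = -6*23 + 2*74 + 1*69 + 2*162 + -8*49 = 11
  c_3 = 13*23 + -7*74 + -2*69 + -5*162 + 24*49 = 9
  c_4 = 1*23 + 0*74 + 0*69 + 0*162 + 0*49 = 23
  c_5 = -2*23 + 0*74 + 0*69 + 0*162 + 1*49 = 3
Base-5 expansion of each c_i:
  c_1 = 1 = 1·5^0
  c_2 = 11 = 1·5^0 + 2·5^1
  c_3 = 9 = 4·5^0 + 1·5^1
  c_4 = 23 = 3·5^0 + 4·5^1
  c_5 = 3 = 3·5^0
p-restricted factor λ_0 = (1, 1, 4, 3, 3)
p-restricted factor λ_1 = (0, 2, 1, 4, 0)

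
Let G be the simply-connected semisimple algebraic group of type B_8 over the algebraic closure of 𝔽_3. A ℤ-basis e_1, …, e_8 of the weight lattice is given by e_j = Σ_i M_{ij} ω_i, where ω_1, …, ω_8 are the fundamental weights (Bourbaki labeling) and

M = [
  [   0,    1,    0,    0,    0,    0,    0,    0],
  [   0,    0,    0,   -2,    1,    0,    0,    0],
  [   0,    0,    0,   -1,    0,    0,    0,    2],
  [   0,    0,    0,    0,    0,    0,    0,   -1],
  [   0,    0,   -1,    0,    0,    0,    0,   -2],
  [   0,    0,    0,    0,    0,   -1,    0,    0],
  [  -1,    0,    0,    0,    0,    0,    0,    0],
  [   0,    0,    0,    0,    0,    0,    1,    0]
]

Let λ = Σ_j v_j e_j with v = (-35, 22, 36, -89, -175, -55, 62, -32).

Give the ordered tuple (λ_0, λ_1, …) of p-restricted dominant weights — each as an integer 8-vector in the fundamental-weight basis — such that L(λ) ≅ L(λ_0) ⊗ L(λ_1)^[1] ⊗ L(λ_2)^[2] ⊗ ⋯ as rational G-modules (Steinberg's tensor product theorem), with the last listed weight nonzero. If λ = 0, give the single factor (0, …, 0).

Compute c_i = Σ_j M_{ij} v_j with v = (-35, 22, 36, -89, -175, -55, 62, -32):
  c_1 = (0)·(-35) + 1·22 + 0·36 + (0)·(-89) + (0)·(-175) + (0)·(-55) + 0·62 + (0)·(-32) = 22
  c_2 = (0)·(-35) + 0·22 + 0·36 + (-2)·(-89) + (1)·(-175) + (0)·(-55) + 0·62 + (0)·(-32) = 3
  c_3 = (0)·(-35) + 0·22 + 0·36 + (-1)·(-89) + (0)·(-175) + (0)·(-55) + 0·62 + (2)·(-32) = 25
  c_4 = (0)·(-35) + 0·22 + 0·36 + (0)·(-89) + (0)·(-175) + (0)·(-55) + 0·62 + (-1)·(-32) = 32
  c_5 = (0)·(-35) + 0·22 + (-1)·(36) + (0)·(-89) + (0)·(-175) + (0)·(-55) + 0·62 + (-2)·(-32) = 28
  c_6 = (0)·(-35) + 0·22 + 0·36 + (0)·(-89) + (0)·(-175) + (-1)·(-55) + 0·62 + (0)·(-32) = 55
  c_7 = (-1)·(-35) + 0·22 + 0·36 + (0)·(-89) + (0)·(-175) + (0)·(-55) + 0·62 + (0)·(-32) = 35
  c_8 = (0)·(-35) + 0·22 + 0·36 + (0)·(-89) + (0)·(-175) + (0)·(-55) + 1·62 + (0)·(-32) = 62
Expand coordinatewise in base 3:
  c_1 = 22 = 1·3^0 + 1·3^1 + 2·3^2
  c_2 = 3 = 0·3^0 + 1·3^1
  c_3 = 25 = 1·3^0 + 2·3^1 + 2·3^2
  c_4 = 32 = 2·3^0 + 1·3^1 + 0·3^2 + 1·3^3
  c_5 = 28 = 1·3^0 + 0·3^1 + 0·3^2 + 1·3^3
  c_6 = 55 = 1·3^0 + 0·3^1 + 0·3^2 + 2·3^3
  c_7 = 35 = 2·3^0 + 2·3^1 + 0·3^2 + 1·3^3
  c_8 = 62 = 2·3^0 + 2·3^1 + 0·3^2 + 2·3^3
Factor λ_0 = (1, 0, 1, 2, 1, 1, 2, 2)
Factor λ_1 = (1, 1, 2, 1, 0, 0, 2, 2)
Factor λ_2 = (2, 0, 2, 0, 0, 0, 0, 0)
Factor λ_3 = (0, 0, 0, 1, 1, 2, 1, 2)

((1, 0, 1, 2, 1, 1, 2, 2), (1, 1, 2, 1, 0, 0, 2, 2), (2, 0, 2, 0, 0, 0, 0, 0), (0, 0, 0, 1, 1, 2, 1, 2))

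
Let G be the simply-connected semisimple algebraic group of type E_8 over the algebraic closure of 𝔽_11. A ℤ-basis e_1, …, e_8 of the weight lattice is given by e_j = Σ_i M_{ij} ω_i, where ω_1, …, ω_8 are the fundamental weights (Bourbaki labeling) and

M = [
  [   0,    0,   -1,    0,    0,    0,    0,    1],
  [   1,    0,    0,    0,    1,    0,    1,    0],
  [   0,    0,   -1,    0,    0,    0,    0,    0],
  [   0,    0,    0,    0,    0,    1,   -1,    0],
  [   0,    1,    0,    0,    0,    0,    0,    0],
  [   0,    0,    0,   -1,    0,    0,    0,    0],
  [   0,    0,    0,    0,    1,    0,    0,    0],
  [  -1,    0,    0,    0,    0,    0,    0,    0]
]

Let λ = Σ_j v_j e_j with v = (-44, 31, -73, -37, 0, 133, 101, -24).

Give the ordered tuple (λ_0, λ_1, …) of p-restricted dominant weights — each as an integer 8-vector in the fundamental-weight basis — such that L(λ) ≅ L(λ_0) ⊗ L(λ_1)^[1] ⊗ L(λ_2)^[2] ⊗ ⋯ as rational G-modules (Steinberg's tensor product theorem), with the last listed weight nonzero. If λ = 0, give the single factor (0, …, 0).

Compute c_i = Σ_j M_{ij} v_j with v = (-44, 31, -73, -37, 0, 133, 101, -24):
  c_1 = 0*-44 + 0*31 + -1*-73 + 0*-37 + 0*0 + 0*133 + 0*101 + 1*-24 = 49
  c_2 = 1*-44 + 0*31 + 0*-73 + 0*-37 + 1*0 + 0*133 + 1*101 + 0*-24 = 57
  c_3 = 0*-44 + 0*31 + -1*-73 + 0*-37 + 0*0 + 0*133 + 0*101 + 0*-24 = 73
  c_4 = 0*-44 + 0*31 + 0*-73 + 0*-37 + 0*0 + 1*133 + -1*101 + 0*-24 = 32
  c_5 = 0*-44 + 1*31 + 0*-73 + 0*-37 + 0*0 + 0*133 + 0*101 + 0*-24 = 31
  c_6 = 0*-44 + 0*31 + 0*-73 + -1*-37 + 0*0 + 0*133 + 0*101 + 0*-24 = 37
  c_7 = 0*-44 + 0*31 + 0*-73 + 0*-37 + 1*0 + 0*133 + 0*101 + 0*-24 = 0
  c_8 = -1*-44 + 0*31 + 0*-73 + 0*-37 + 0*0 + 0*133 + 0*101 + 0*-24 = 44
p = 11; digits c_i = Σ_j d_{ij}·11^j, 0 ≤ d_{ij} < 11:
  c_1 = 49 = 5·11^0 + 4·11^1
  c_2 = 57 = 2·11^0 + 5·11^1
  c_3 = 73 = 7·11^0 + 6·11^1
  c_4 = 32 = 10·11^0 + 2·11^1
  c_5 = 31 = 9·11^0 + 2·11^1
  c_6 = 37 = 4·11^0 + 3·11^1
  c_7 = 0
  c_8 = 44 = 0·11^0 + 4·11^1
Factor λ_0 = (5, 2, 7, 10, 9, 4, 0, 0)
Factor λ_1 = (4, 5, 6, 2, 2, 3, 0, 4)

((5, 2, 7, 10, 9, 4, 0, 0), (4, 5, 6, 2, 2, 3, 0, 4))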